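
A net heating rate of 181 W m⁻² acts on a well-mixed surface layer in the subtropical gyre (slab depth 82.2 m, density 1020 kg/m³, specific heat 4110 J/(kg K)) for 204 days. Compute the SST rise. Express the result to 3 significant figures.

Areal heat capacity C = ρ c_p D = 1020 × 4110 × 82.2 = 3.45×10^8 J/(m^2 K).
Net heat input Q = F Δt = 181 × (204 days × 86400 s/day) = 3.19×10^9 J/m².
ΔT = Q / C = 3.19×10^9 / 3.45×10^8 = 9.26 K.

9.26 K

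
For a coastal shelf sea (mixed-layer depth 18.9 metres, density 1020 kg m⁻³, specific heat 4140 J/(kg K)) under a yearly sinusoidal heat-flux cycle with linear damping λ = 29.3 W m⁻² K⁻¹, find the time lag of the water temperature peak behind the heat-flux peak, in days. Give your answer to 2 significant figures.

Areal heat capacity C = ρ c_p D = 1020 × 4140 × 18.9 = 7.98×10^7 J m⁻² K⁻¹.
ω = 2π / 3.15×10^7 s = 1.99×10^-7 s⁻¹.
Phase lag φ = arctan(Cω/λ) = arctan(15.9/29.3) = 0.497 rad.
Time lag = φ / ω = 0.497 / 1.99×10^-7 = 2.50×10^6 s = 28.9 days.

29 days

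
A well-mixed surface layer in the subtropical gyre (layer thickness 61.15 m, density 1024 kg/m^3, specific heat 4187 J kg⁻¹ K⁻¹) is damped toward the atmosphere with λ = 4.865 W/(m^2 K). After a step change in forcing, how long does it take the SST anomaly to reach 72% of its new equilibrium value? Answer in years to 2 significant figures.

Areal heat capacity C = ρ c_p D = 1024 × 4187 × 61.15 = 2.62×10^8 J/(m^2 K).
τ = C / λ = 2.62×10^8 / 4.865 = 5.39×10^7 s.
Fraction reached: 1 − e^(−t/τ) = 0.72 ⇒ t = −τ ln(1 − 0.72) = τ × 1.27.
t = 6.86×10^7 s = 2.17 years.

2.2 years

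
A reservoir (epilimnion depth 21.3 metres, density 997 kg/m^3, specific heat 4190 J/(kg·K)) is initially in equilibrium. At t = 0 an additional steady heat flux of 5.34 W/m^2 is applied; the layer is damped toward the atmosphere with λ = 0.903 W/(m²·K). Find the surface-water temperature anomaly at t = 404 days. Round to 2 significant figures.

Areal heat capacity C = ρ c_p D = 997 × 4190 × 21.3 = 8.90×10^7 J m⁻² K⁻¹.
τ = C / λ = 8.90×10^7 / 0.903 = 9.85×10^7 s.
Equilibrium anomaly ΔT_eq = F / λ = 5.34 / 0.903 = 5.91 K.
t = 404 days = 3.49×10^7 s, so t/τ = 0.354.
ΔT(t) = ΔT_eq (1 − e^(−t/τ)) = 5.91 × (1 − e^−0.354) = 1.76 K.

1.8 K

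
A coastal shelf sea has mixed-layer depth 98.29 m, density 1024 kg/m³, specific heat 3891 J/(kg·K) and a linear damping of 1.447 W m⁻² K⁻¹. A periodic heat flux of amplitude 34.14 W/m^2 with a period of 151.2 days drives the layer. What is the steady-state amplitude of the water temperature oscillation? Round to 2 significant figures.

Areal heat capacity C = ρ c_p D = 1024 × 3891 × 98.29 = 3.92×10^8 J/(m²·K).
Angular frequency ω = 2π / T = 2π / 1.31×10^7 s = 4.81×10^-7 s⁻¹.
√((Cω)² + λ²) = √((188)² + 1.447²) = 188 W/(m²·K).
Amplitude A = F₀ / √((Cω)²+λ²) = 34.14 / 188 = 0.181 K.

0.18 K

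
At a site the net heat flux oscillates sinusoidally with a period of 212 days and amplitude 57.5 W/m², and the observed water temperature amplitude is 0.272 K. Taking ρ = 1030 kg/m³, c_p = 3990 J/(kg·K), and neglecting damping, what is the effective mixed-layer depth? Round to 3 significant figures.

150 m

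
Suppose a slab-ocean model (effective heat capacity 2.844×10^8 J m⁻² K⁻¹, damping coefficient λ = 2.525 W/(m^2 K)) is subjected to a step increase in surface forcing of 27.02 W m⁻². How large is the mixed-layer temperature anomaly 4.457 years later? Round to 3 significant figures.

7.63 K

Areal heat capacity C = 2.844×10^8 J m⁻² K⁻¹ (given).
τ = C / λ = 2.84×10^8 / 2.525 = 1.13×10^8 s.
Equilibrium anomaly ΔT_eq = F / λ = 27.02 / 2.525 = 10.7 K.
t = 4.457 years = 1.41×10^8 s, so t/τ = 1.25.
ΔT(t) = ΔT_eq (1 − e^(−t/τ)) = 10.7 × (1 − e^−1.25) = 7.63 K.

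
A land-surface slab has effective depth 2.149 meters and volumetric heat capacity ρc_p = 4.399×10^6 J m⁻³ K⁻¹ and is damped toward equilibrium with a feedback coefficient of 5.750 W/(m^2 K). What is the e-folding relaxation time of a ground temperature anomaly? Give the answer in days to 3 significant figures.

19.0 days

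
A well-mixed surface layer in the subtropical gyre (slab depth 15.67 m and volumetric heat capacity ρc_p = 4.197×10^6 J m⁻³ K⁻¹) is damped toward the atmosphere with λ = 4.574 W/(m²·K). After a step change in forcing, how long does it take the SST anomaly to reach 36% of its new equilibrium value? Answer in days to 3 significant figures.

74.3 days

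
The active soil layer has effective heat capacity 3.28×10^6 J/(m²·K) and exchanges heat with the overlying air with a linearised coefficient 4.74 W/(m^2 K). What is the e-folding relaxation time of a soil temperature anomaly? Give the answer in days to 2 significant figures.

8.0 days

Areal heat capacity C = 3.28×10^6 J/(m²·K) (given).
Relaxation time τ = C / λ = 3.28×10^6 / 4.74 = 6.92×10^5 s.
In days: 6.92×10^5 s / (86400 s/day) = 8.01 days.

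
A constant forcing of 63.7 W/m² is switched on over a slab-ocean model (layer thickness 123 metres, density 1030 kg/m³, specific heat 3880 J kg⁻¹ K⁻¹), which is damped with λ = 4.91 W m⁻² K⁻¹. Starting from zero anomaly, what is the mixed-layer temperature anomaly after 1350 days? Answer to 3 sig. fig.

8.93 K

Areal heat capacity C = ρ c_p D = 1030 × 3880 × 123 = 4.92×10^8 J/(m^2 K).
τ = C / λ = 4.92×10^8 / 4.91 = 1.00×10^8 s.
Equilibrium anomaly ΔT_eq = F / λ = 63.7 / 4.91 = 13.0 K.
t = 1350 days = 1.17×10^8 s, so t/τ = 1.17.
ΔT(t) = ΔT_eq (1 − e^(−t/τ)) = 13.0 × (1 − e^−1.17) = 8.93 K.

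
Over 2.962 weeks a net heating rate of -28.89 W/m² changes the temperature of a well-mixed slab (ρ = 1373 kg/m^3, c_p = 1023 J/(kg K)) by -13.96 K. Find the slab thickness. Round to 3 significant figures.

2.64 m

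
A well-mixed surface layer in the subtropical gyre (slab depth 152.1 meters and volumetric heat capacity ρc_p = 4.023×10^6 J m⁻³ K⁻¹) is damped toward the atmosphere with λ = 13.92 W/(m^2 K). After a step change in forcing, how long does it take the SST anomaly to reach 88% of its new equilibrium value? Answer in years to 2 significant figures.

Areal heat capacity C = ρc_p × D = 4.023×10^6 × 152.1 = 6.12×10^8 J/(m²·K).
τ = C / λ = 6.12×10^8 / 13.92 = 4.40×10^7 s.
Fraction reached: 1 − e^(−t/τ) = 0.88 ⇒ t = −τ ln(1 − 0.88) = τ × 2.12.
t = 9.32×10^7 s = 2.95 years.

3.0 years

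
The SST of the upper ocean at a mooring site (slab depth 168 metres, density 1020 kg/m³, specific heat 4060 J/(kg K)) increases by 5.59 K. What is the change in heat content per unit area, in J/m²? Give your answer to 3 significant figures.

3.89×10^9

Areal heat capacity C = ρ c_p D = 1020 × 4060 × 168 = 6.96×10^8 J m⁻² K⁻¹.
ΔQ = C ΔT = 6.96×10^8 × 5.59 = 3.89×10^9 J/m².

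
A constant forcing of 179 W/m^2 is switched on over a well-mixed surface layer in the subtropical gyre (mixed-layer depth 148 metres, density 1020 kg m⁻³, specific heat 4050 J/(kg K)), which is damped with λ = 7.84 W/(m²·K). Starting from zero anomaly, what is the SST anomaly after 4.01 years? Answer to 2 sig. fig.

Areal heat capacity C = ρ c_p D = 1020 × 4050 × 148 = 6.11×10^8 J/(m²·K).
τ = C / λ = 6.11×10^8 / 7.84 = 7.80×10^7 s.
Equilibrium anomaly ΔT_eq = F / λ = 179 / 7.84 = 22.8 K.
t = 4.01 years = 1.27×10^8 s, so t/τ = 1.62.
ΔT(t) = ΔT_eq (1 − e^(−t/τ)) = 22.8 × (1 − e^−1.62) = 18.3 K.

18 K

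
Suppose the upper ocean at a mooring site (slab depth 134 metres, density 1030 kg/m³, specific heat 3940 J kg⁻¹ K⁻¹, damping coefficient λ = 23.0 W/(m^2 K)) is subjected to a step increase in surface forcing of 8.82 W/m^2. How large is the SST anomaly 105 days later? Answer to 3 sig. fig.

0.122 K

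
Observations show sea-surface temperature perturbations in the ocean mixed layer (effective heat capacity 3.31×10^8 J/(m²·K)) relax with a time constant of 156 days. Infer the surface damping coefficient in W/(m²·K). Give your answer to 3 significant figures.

24.6

Areal heat capacity C = 3.31×10^8 J/(m²·K) (given).
τ = 156 days = 1.35×10^7 s.
λ = C / τ = 3.31×10^8 / 1.35×10^7 = 24.6 W/(m²·K).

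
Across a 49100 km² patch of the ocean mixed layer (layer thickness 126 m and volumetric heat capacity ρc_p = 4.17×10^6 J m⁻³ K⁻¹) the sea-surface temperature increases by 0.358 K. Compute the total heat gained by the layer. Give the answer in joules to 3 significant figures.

Areal heat capacity C = ρc_p × D = 4.17×10^6 × 126 = 5.25×10^8 J/(m^2 K).
Heat per unit area: q = C ΔT = 5.25×10^8 × 0.358 = 1.88×10^8 J/m².
Total heat: Q = q × A = 1.88×10^8 × (49100 × 10⁶ m²) = 9.24×10^18 J.

9.24×10^18 J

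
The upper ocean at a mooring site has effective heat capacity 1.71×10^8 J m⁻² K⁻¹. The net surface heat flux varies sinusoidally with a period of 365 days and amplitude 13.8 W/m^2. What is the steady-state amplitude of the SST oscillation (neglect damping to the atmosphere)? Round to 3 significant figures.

0.405 K

Areal heat capacity C = 1.71×10^8 J m⁻² K⁻¹ (given).
Angular frequency ω = 2π / T = 2π / 3.15×10^7 s = 1.99×10^-7 s⁻¹.
Cω = 1.71×10^8 × 1.99×10^-7 = 34.1 W/(m²·K).
Amplitude A = F₀ / (Cω) = 13.8 / 34.1 = 0.405 K.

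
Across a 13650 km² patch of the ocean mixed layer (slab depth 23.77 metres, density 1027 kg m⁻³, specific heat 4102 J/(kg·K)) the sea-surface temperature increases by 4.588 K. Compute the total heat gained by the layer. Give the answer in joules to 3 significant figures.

Areal heat capacity C = ρ c_p D = 1027 × 4102 × 23.77 = 1.00×10^8 J/(m²·K).
Heat per unit area: q = C ΔT = 1.00×10^8 × 4.588 = 4.59×10^8 J/m².
Total heat: Q = q × A = 4.59×10^8 × (13650 × 10⁶ m²) = 6.27×10^18 J.

6.27×10^18 J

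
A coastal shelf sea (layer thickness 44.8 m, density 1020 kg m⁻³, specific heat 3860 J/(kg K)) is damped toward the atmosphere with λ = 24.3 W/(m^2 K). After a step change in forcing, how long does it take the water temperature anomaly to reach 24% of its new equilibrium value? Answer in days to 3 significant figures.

23.1 days

Areal heat capacity C = ρ c_p D = 1020 × 3860 × 44.8 = 1.76×10^8 J m⁻² K⁻¹.
τ = C / λ = 1.76×10^8 / 24.3 = 7.26×10^6 s.
Fraction reached: 1 − e^(−t/τ) = 0.24 ⇒ t = −τ ln(1 − 0.24) = τ × 0.274.
t = 1.99×10^6 s = 23.1 days.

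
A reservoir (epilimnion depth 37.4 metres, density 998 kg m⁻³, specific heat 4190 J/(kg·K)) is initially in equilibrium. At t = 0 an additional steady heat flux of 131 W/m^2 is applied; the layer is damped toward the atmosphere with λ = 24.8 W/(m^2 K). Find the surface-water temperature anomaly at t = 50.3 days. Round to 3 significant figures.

Areal heat capacity C = ρ c_p D = 998 × 4190 × 37.4 = 1.56×10^8 J/(m^2 K).
τ = C / λ = 1.56×10^8 / 24.8 = 6.31×10^6 s.
Equilibrium anomaly ΔT_eq = F / λ = 131 / 24.8 = 5.28 K.
t = 50.3 days = 4.35×10^6 s, so t/τ = 0.689.
ΔT(t) = ΔT_eq (1 − e^(−t/τ)) = 5.28 × (1 − e^−0.689) = 2.63 K.

2.63 K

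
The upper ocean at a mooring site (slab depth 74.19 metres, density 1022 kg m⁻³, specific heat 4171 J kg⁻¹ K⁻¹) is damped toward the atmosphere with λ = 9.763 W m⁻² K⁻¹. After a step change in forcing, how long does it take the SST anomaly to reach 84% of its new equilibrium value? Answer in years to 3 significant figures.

Areal heat capacity C = ρ c_p D = 1022 × 4171 × 74.19 = 3.16×10^8 J m⁻² K⁻¹.
τ = C / λ = 3.16×10^8 / 9.763 = 3.24×10^7 s.
Fraction reached: 1 − e^(−t/τ) = 0.84 ⇒ t = −τ ln(1 − 0.84) = τ × 1.83.
t = 5.94×10^7 s = 1.88 years.

1.88 years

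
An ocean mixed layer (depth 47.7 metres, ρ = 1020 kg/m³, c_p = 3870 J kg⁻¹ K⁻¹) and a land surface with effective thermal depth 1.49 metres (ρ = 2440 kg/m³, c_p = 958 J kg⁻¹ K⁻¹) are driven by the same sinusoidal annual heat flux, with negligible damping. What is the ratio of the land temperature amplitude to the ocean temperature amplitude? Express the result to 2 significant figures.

C_ocean = 1020 × 3870 × 47.7 = 1.88×10^8 J/(m²·K).
C_land = 2440 × 958 × 1.49 = 3.48×10^6 J/(m²·K).
Undamped amplitude ∝ 1/C, so A_land/A_ocean = C_ocean/C_land = 54.1.

54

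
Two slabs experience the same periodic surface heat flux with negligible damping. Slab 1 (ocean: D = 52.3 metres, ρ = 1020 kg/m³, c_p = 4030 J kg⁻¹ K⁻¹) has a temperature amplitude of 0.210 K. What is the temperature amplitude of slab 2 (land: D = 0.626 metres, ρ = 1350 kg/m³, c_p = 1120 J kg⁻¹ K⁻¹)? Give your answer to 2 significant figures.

C_ocean = 2.15×10^8 J/(m²·K); C_land = 9.47×10^5 J/(m²·K).
A ∝ 1/C ⇒ A_land = A_ocean × C_ocean/C_land = 0.210 × 227 = 47.7 K.

48 K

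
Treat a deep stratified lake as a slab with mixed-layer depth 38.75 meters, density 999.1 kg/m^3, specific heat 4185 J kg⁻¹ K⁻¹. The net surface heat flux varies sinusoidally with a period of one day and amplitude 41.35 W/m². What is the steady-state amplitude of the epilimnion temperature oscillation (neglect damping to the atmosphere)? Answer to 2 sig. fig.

0.0035 K

Areal heat capacity C = ρ c_p D = 999.1 × 4185 × 38.75 = 1.62×10^8 J/(m²·K).
Angular frequency ω = 2π / T = 2π / 86400 s = 7.27×10^-5 s⁻¹.
Cω = 1.62×10^8 × 7.27×10^-5 = 11800 W/(m²·K).
Amplitude A = F₀ / (Cω) = 41.35 / 11800 = 0.00351 K.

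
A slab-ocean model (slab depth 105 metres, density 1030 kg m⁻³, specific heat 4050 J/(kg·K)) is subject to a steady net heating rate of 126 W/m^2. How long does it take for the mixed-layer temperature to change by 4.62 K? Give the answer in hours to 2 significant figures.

Areal heat capacity C = ρ c_p D = 1030 × 4050 × 105 = 4.38×10^8 J m⁻² K⁻¹.
Time required: Δt = C ΔT / F = 4.38×10^8 × 4.62 / 126 = 1.61×10^7 s.
In hours: 1.61×10^7 s / (3600 s/hour) = 4460 hours.

4500 hours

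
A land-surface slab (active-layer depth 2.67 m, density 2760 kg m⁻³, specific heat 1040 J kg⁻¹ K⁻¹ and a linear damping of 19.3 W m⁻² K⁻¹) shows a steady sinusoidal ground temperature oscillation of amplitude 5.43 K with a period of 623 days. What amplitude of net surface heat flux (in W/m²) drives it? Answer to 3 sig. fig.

Areal heat capacity C = ρ c_p D = 2760 × 1040 × 2.67 = 7.66×10^6 J/(m^2 K).
ω = 2π / 5.38×10^7 s = 1.17×10^-7 s⁻¹.
√((Cω)² + λ²) = √((0.895)² + 19.3²) = 19.3 W/(m²·K).
F₀ = A × √((Cω)²+λ²) = 5.43 × 19.3 = 105 W/m².

105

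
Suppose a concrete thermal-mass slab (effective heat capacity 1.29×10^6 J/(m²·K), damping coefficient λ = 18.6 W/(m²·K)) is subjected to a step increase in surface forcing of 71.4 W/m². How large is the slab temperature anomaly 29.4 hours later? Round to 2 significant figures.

3.0 K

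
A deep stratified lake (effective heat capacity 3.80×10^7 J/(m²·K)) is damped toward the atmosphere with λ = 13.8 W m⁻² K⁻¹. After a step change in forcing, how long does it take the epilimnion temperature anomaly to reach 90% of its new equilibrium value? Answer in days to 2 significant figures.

73 days

Areal heat capacity C = 3.80×10^7 J/(m²·K) (given).
τ = C / λ = 3.80×10^7 / 13.8 = 2.75×10^6 s.
Fraction reached: 1 − e^(−t/τ) = 0.90 ⇒ t = −τ ln(1 − 0.90) = τ × 2.30.
t = 6.34×10^6 s = 73.4 days.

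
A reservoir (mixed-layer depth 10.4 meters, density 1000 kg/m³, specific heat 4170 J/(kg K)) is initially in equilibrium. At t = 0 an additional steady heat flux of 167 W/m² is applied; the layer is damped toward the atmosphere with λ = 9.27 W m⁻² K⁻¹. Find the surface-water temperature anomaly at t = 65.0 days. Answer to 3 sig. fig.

12.6 K

Areal heat capacity C = ρ c_p D = 1000 × 4170 × 10.4 = 4.34×10^7 J/(m²·K).
τ = C / λ = 4.34×10^7 / 9.27 = 4.68×10^6 s.
Equilibrium anomaly ΔT_eq = F / λ = 167 / 9.27 = 18.0 K.
t = 65.0 days = 5.62×10^6 s, so t/τ = 1.20.
ΔT(t) = ΔT_eq (1 − e^(−t/τ)) = 18.0 × (1 − e^−1.20) = 12.6 K.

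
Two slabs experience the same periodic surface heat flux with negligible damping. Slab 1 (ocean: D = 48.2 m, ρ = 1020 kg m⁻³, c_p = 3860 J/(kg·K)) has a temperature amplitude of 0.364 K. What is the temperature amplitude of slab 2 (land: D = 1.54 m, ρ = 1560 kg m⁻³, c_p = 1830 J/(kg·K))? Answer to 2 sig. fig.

16 K

C_ocean = 1.90×10^8 J/(m²·K); C_land = 4.40×10^6 J/(m²·K).
A ∝ 1/C ⇒ A_land = A_ocean × C_ocean/C_land = 0.364 × 43.2 = 15.7 K.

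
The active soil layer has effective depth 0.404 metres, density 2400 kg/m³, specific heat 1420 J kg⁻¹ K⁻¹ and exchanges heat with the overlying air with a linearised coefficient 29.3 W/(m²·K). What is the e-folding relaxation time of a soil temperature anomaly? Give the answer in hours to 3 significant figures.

13.1 hours

Areal heat capacity C = ρ c_p D = 2400 × 1420 × 0.404 = 1.38×10^6 J/(m^2 K).
Relaxation time τ = C / λ = 1.38×10^6 / 29.3 = 47000 s.
In hours: 47000 s / (3600 s/hour) = 13.1 hours.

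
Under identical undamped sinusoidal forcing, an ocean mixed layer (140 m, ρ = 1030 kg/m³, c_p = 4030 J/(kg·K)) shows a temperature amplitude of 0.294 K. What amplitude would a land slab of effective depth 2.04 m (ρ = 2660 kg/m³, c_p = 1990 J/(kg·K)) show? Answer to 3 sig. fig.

15.8 K

C_ocean = 5.81×10^8 J/(m²·K); C_land = 1.08×10^7 J/(m²·K).
A ∝ 1/C ⇒ A_land = A_ocean × C_ocean/C_land = 0.294 × 53.8 = 15.8 K.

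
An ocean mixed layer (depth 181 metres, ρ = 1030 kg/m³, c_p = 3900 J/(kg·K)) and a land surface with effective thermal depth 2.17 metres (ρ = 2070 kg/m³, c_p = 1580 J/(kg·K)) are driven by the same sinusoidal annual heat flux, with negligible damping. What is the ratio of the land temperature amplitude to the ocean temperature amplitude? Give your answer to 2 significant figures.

C_ocean = 1030 × 3900 × 181 = 7.27×10^8 J/(m²·K).
C_land = 2070 × 1580 × 2.17 = 7.10×10^6 J/(m²·K).
Undamped amplitude ∝ 1/C, so A_land/A_ocean = C_ocean/C_land = 102.

100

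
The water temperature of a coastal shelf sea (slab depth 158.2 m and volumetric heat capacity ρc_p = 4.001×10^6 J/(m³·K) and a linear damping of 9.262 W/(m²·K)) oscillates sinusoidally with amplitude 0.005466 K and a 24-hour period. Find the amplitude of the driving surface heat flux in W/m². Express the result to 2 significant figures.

250

Areal heat capacity C = ρc_p × D = 4.001×10^6 × 158.2 = 6.33×10^8 J/(m^2 K).
ω = 2π / 86400 s = 7.27×10^-5 s⁻¹.
√((Cω)² + λ²) = √((46000)² + 9.262²) = 46000 W/(m²·K).
F₀ = A × √((Cω)²+λ²) = 0.005466 × 46000 = 252 W/m².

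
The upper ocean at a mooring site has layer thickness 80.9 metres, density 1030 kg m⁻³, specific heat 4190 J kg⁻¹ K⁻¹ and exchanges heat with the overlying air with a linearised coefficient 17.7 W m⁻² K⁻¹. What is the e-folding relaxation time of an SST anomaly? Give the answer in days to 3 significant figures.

228 days

Areal heat capacity C = ρ c_p D = 1030 × 4190 × 80.9 = 3.49×10^8 J m⁻² K⁻¹.
Relaxation time τ = C / λ = 3.49×10^8 / 17.7 = 1.97×10^7 s.
In days: 1.97×10^7 s / (86400 s/day) = 228 days.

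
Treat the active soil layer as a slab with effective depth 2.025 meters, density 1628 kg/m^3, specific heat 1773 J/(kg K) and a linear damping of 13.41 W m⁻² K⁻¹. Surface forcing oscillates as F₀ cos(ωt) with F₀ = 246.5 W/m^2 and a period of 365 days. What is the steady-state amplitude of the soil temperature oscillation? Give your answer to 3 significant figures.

Areal heat capacity C = ρ c_p D = 1628 × 1773 × 2.025 = 5.85×10^6 J/(m²·K).
Angular frequency ω = 2π / T = 2π / 3.15×10^7 s = 1.99×10^-7 s⁻¹.
√((Cω)² + λ²) = √((1.16)² + 13.41²) = 13.5 W/(m²·K).
Amplitude A = F₀ / √((Cω)²+λ²) = 246.5 / 13.5 = 18.3 K.

18.3 K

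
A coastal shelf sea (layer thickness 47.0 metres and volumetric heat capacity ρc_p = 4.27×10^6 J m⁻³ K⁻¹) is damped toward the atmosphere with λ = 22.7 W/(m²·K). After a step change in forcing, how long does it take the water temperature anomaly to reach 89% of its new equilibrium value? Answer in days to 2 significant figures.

Areal heat capacity C = ρc_p × D = 4.27×10^6 × 47.0 = 2.01×10^8 J/(m²·K).
τ = C / λ = 2.01×10^8 / 22.7 = 8.84×10^6 s.
Fraction reached: 1 − e^(−t/τ) = 0.89 ⇒ t = −τ ln(1 − 0.89) = τ × 2.21.
t = 1.95×10^7 s = 226 days.

230 days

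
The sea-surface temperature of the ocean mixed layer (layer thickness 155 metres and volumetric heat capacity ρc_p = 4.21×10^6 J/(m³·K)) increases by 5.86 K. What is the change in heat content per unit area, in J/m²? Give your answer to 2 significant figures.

Areal heat capacity C = ρc_p × D = 4.21×10^6 × 155 = 6.53×10^8 J/(m^2 K).
ΔQ = C ΔT = 6.53×10^8 × 5.86 = 3.82×10^9 J/m².

3.8×10^9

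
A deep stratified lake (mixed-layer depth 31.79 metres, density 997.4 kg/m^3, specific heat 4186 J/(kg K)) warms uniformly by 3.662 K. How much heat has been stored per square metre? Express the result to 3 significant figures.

Areal heat capacity C = ρ c_p D = 997.4 × 4186 × 31.79 = 1.33×10^8 J/(m^2 K).
ΔQ = C ΔT = 1.33×10^8 × 3.662 = 4.86×10^8 J/m².

4.86×10^8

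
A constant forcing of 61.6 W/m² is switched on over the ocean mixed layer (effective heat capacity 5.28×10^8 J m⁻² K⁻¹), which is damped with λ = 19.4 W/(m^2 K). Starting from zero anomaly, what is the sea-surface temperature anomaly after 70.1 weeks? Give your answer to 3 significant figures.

2.51 K

Areal heat capacity C = 5.28×10^8 J m⁻² K⁻¹ (given).
τ = C / λ = 5.28×10^8 / 19.4 = 2.72×10^7 s.
Equilibrium anomaly ΔT_eq = F / λ = 61.6 / 19.4 = 3.18 K.
t = 70.1 weeks = 4.24×10^7 s, so t/τ = 1.56.
ΔT(t) = ΔT_eq (1 − e^(−t/τ)) = 3.18 × (1 − e^−1.56) = 2.51 K.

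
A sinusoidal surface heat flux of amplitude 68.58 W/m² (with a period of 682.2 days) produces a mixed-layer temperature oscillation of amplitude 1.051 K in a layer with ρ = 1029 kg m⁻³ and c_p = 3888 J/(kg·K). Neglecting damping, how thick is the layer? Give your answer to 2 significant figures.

ω = 2π / 5.89×10^7 s = 1.07×10^-7 s⁻¹.
Required C = F₀ / (A ω) = 68.58 / (1.051 × 1.07×10^-7) = 6.12×10^8 J/(m²·K).
D = C / (ρ c_p) = 6.12×10^8 / (1029 × 3888) = 153 m.

150 m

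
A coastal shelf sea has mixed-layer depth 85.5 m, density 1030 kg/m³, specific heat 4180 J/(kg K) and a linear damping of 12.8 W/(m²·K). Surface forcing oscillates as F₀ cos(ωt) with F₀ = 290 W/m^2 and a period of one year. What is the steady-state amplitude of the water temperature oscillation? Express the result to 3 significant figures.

3.90 K

Areal heat capacity C = ρ c_p D = 1030 × 4180 × 85.5 = 3.68×10^8 J/(m²·K).
Angular frequency ω = 2π / T = 2π / 3.15×10^7 s = 1.99×10^-7 s⁻¹.
√((Cω)² + λ²) = √((73.3)² + 12.8²) = 74.5 W/(m²·K).
Amplitude A = F₀ / √((Cω)²+λ²) = 290 / 74.5 = 3.90 K.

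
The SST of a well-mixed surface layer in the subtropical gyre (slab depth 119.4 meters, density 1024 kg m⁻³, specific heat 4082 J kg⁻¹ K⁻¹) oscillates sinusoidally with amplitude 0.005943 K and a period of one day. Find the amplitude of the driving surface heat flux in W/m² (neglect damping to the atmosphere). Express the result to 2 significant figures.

220

Areal heat capacity C = ρ c_p D = 1024 × 4082 × 119.4 = 4.99×10^8 J/(m^2 K).
ω = 2π / 86400 s = 7.27×10^-5 s⁻¹.
Cω = 4.99×10^8 × 7.27×10^-5 = 36300 W/(m²·K).
F₀ = A × Cω = 0.005943 × 36300 = 216 W/m².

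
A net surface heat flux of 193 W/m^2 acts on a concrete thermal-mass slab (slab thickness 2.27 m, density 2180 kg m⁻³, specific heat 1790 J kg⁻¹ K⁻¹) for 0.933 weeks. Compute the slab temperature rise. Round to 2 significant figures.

Areal heat capacity C = ρ c_p D = 2180 × 1790 × 2.27 = 8.86×10^6 J/(m^2 K).
Net heat input Q = F Δt = 193 × (0.933 weeks × 6.048×10^5 s/week) = 1.09×10^8 J/m².
ΔT = Q / C = 1.09×10^8 / 8.86×10^6 = 12.3 K.

12 K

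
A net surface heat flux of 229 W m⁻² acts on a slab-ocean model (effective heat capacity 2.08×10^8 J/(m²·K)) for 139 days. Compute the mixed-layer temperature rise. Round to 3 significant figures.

13.2 K

Areal heat capacity C = 2.08×10^8 J/(m²·K) (given).
Net heat input Q = F Δt = 229 × (139 days × 86400 s/day) = 2.75×10^9 J/m².
ΔT = Q / C = 2.75×10^9 / 2.08×10^8 = 13.2 K.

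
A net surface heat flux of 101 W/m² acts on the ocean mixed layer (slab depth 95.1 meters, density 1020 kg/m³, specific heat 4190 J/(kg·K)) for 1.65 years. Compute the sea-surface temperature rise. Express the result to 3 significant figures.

12.9 K

Areal heat capacity C = ρ c_p D = 1020 × 4190 × 95.1 = 4.06×10^8 J/(m²·K).
Net heat input Q = F Δt = 101 × (1.65 years × 3.156×10^7 s/year) = 5.26×10^9 J/m².
ΔT = Q / C = 5.26×10^9 / 4.06×10^8 = 12.9 K.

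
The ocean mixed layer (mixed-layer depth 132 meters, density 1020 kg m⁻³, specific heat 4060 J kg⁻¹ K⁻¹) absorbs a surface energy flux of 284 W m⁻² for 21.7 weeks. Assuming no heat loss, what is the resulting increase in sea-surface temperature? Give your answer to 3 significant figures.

6.82 K

Areal heat capacity C = ρ c_p D = 1020 × 4060 × 132 = 5.47×10^8 J/(m^2 K).
Net heat input Q = F Δt = 284 × (21.7 weeks × 6.048×10^5 s/week) = 3.73×10^9 J/m².
ΔT = Q / C = 3.73×10^9 / 5.47×10^8 = 6.82 K.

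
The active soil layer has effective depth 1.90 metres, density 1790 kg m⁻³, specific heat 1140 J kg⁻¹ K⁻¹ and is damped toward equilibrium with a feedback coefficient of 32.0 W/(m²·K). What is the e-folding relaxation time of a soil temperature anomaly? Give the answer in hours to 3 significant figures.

Areal heat capacity C = ρ c_p D = 1790 × 1140 × 1.90 = 3.88×10^6 J/(m²·K).
Relaxation time τ = C / λ = 3.88×10^6 / 32.0 = 1.21×10^5 s.
In hours: 1.21×10^5 s / (3600 s/hour) = 33.7 hours.

33.7 hours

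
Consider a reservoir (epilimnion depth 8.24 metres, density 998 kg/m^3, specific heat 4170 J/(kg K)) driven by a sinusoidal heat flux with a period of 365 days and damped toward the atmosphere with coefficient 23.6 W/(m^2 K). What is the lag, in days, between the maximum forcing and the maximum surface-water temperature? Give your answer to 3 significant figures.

16.4 days

Areal heat capacity C = ρ c_p D = 998 × 4170 × 8.24 = 3.43×10^7 J/(m²·K).
ω = 2π / 3.15×10^7 s = 1.99×10^-7 s⁻¹.
Phase lag φ = arctan(Cω/λ) = arctan(6.83/23.6) = 0.282 rad.
Time lag = φ / ω = 0.282 / 1.99×10^-7 = 1.41×10^6 s = 16.4 days.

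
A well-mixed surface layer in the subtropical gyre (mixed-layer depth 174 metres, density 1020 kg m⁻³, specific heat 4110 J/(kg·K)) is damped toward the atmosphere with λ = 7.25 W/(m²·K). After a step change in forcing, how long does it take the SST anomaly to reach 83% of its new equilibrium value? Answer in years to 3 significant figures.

5.65 years

Areal heat capacity C = ρ c_p D = 1020 × 4110 × 174 = 7.29×10^8 J/(m²·K).
τ = C / λ = 7.29×10^8 / 7.25 = 1.01×10^8 s.
Fraction reached: 1 − e^(−t/τ) = 0.83 ⇒ t = −τ ln(1 − 0.83) = τ × 1.77.
t = 1.78×10^8 s = 5.65 years.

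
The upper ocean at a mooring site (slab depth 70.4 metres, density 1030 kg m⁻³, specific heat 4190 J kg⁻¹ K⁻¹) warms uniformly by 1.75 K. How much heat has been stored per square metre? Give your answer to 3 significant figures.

Areal heat capacity C = ρ c_p D = 1030 × 4190 × 70.4 = 3.04×10^8 J/(m^2 K).
ΔQ = C ΔT = 3.04×10^8 × 1.75 = 5.32×10^8 J/m².

5.32×10^8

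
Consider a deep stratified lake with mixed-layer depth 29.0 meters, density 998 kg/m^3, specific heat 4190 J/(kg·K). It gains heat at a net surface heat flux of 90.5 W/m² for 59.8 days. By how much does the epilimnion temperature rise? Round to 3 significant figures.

3.86 K

Areal heat capacity C = ρ c_p D = 998 × 4190 × 29.0 = 1.21×10^8 J/(m^2 K).
Net heat input Q = F Δt = 90.5 × (59.8 days × 86400 s/day) = 4.68×10^8 J/m².
ΔT = Q / C = 4.68×10^8 / 1.21×10^8 = 3.86 K.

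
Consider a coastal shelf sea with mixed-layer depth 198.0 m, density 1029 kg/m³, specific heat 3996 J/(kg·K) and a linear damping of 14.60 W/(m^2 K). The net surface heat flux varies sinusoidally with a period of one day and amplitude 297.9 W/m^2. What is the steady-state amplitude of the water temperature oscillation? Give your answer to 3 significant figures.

0.00503 K

Areal heat capacity C = ρ c_p D = 1029 × 3996 × 198.0 = 8.14×10^8 J/(m²·K).
Angular frequency ω = 2π / T = 2π / 86400 s = 7.27×10^-5 s⁻¹.
√((Cω)² + λ²) = √((59200)² + 14.60²) = 59200 W/(m²·K).
Amplitude A = F₀ / √((Cω)²+λ²) = 297.9 / 59200 = 0.00503 K.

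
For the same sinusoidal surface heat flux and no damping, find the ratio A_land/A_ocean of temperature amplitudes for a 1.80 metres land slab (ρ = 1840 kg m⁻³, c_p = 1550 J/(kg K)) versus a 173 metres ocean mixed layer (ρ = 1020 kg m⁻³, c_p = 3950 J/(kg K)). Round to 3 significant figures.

136

C_ocean = 1020 × 3950 × 173 = 6.97×10^8 J/(m²·K).
C_land = 1840 × 1550 × 1.80 = 5.13×10^6 J/(m²·K).
Undamped amplitude ∝ 1/C, so A_land/A_ocean = C_ocean/C_land = 136.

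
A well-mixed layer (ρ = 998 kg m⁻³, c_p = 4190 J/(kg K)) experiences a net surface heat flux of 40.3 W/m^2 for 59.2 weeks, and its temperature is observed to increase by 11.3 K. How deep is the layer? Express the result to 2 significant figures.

31 m

Heat input Q = F Δt = 40.3 × 3.58×10^7 s = 1.44×10^9 J/m².
Required areal heat capacity C = Q / ΔT = 1.28×10^8 J/(m²·K).
Depth D = C / (ρ c_p) = 1.28×10^8 / (998 × 4190) = 30.5 m.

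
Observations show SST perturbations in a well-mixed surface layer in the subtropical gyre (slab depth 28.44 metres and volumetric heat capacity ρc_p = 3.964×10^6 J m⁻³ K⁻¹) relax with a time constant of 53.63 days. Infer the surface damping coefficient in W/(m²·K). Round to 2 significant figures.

24

Areal heat capacity C = ρc_p × D = 3.964×10^6 × 28.44 = 1.13×10^8 J/(m^2 K).
τ = 53.63 days = 4.63×10^6 s.
λ = C / τ = 1.13×10^8 / 4.63×10^6 = 24.3 W/(m²·K).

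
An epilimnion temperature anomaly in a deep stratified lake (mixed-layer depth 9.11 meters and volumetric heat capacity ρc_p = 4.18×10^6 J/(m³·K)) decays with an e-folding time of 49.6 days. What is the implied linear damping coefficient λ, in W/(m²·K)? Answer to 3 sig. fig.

8.89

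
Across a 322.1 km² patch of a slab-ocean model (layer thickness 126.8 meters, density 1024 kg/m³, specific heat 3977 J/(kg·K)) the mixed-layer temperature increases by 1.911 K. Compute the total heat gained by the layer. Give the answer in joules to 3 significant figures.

Areal heat capacity C = ρ c_p D = 1024 × 3977 × 126.8 = 5.16×10^8 J m⁻² K⁻¹.
Heat per unit area: q = C ΔT = 5.16×10^8 × 1.911 = 9.87×10^8 J/m².
Total heat: Q = q × A = 9.87×10^8 × (322.1 × 10⁶ m²) = 3.18×10^17 J.

3.18×10^17 J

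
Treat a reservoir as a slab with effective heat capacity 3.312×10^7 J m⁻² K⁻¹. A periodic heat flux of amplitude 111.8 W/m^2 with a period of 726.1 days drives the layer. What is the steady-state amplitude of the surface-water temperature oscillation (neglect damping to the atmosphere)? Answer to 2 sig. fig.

34 K

Areal heat capacity C = 3.312×10^7 J m⁻² K⁻¹ (given).
Angular frequency ω = 2π / T = 2π / 6.27×10^7 s = 1.00×10^-7 s⁻¹.
Cω = 3.31×10^7 × 1.00×10^-7 = 3.32 W/(m²·K).
Amplitude A = F₀ / (Cω) = 111.8 / 3.32 = 33.7 K.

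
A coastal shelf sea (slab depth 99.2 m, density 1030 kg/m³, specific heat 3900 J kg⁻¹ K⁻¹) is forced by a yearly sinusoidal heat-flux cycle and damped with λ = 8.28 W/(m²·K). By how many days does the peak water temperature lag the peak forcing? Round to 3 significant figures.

Areal heat capacity C = ρ c_p D = 1030 × 3900 × 99.2 = 3.98×10^8 J/(m^2 K).
ω = 2π / 3.15×10^7 s = 1.99×10^-7 s⁻¹.
Phase lag φ = arctan(Cω/λ) = arctan(79.4/8.28) = 1.47 rad.
Time lag = φ / ω = 1.47 / 1.99×10^-7 = 7.36×10^6 s = 85.2 days.

85.2 days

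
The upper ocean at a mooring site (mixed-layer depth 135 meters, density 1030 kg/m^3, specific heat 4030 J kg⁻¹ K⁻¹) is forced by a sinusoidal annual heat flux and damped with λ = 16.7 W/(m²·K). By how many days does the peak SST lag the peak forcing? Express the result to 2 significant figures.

83 days

Areal heat capacity C = ρ c_p D = 1030 × 4030 × 135 = 5.60×10^8 J/(m^2 K).
ω = 2π / 3.15×10^7 s = 1.99×10^-7 s⁻¹.
Phase lag φ = arctan(Cω/λ) = arctan(112/16.7) = 1.42 rad.
Time lag = φ / ω = 1.42 / 1.99×10^-7 = 7.14×10^6 s = 82.6 days.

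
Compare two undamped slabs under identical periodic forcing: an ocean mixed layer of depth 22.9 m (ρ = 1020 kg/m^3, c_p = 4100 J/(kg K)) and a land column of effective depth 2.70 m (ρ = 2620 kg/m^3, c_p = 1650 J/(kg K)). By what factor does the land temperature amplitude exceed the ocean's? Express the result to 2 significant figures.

8.2

C_ocean = 1020 × 4100 × 22.9 = 9.58×10^7 J/(m²·K).
C_land = 2620 × 1650 × 2.70 = 1.17×10^7 J/(m²·K).
Undamped amplitude ∝ 1/C, so A_land/A_ocean = C_ocean/C_land = 8.20.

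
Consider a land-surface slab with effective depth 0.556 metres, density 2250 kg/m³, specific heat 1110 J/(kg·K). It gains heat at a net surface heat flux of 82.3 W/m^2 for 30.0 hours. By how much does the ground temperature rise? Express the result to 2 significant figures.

6.4 K

Areal heat capacity C = ρ c_p D = 2250 × 1110 × 0.556 = 1.39×10^6 J m⁻² K⁻¹.
Net heat input Q = F Δt = 82.3 × (30.0 hours × 3600 s/hour) = 8.89×10^6 J/m².
ΔT = Q / C = 8.89×10^6 / 1.39×10^6 = 6.40 K.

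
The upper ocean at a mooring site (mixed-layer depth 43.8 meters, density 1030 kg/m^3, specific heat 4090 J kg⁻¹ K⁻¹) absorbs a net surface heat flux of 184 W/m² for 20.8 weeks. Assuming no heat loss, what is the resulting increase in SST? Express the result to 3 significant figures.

Areal heat capacity C = ρ c_p D = 1030 × 4090 × 43.8 = 1.85×10^8 J m⁻² K⁻¹.
Net heat input Q = F Δt = 184 × (20.8 weeks × 6.048×10^5 s/week) = 2.31×10^9 J/m².
ΔT = Q / C = 2.31×10^9 / 1.85×10^8 = 12.5 K.

12.5 K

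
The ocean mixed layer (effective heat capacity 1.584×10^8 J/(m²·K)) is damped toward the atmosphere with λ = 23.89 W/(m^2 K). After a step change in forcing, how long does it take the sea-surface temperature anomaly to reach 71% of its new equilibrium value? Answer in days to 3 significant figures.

95.0 days

Areal heat capacity C = 1.584×10^8 J/(m²·K) (given).
τ = C / λ = 1.58×10^8 / 23.89 = 6.63×10^6 s.
Fraction reached: 1 − e^(−t/τ) = 0.71 ⇒ t = −τ ln(1 − 0.71) = τ × 1.24.
t = 8.21×10^6 s = 95.0 days.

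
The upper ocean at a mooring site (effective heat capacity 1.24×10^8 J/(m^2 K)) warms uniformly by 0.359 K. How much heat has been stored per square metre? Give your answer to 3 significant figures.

4.45×10^7

Areal heat capacity C = 1.24×10^8 J/(m^2 K) (given).
ΔQ = C ΔT = 1.24×10^8 × 0.359 = 4.45×10^7 J/m².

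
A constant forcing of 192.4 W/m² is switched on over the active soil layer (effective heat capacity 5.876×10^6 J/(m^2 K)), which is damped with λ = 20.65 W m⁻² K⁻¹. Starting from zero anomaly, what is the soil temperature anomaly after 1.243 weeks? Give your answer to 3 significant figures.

Areal heat capacity C = 5.876×10^6 J/(m^2 K) (given).
τ = C / λ = 5.88×10^6 / 20.65 = 2.85×10^5 s.
Equilibrium anomaly ΔT_eq = F / λ = 192.4 / 20.65 = 9.32 K.
t = 1.243 weeks = 7.52×10^5 s, so t/τ = 2.64.
ΔT(t) = ΔT_eq (1 − e^(−t/τ)) = 9.32 × (1 − e^−2.64) = 8.65 K.

8.65 K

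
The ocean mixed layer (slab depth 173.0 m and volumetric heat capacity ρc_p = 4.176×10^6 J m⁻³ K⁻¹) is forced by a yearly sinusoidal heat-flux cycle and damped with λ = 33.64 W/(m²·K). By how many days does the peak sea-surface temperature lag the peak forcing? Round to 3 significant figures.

77.9 days

Areal heat capacity C = ρc_p × D = 4.176×10^6 × 173.0 = 7.22×10^8 J m⁻² K⁻¹.
ω = 2π / 3.15×10^7 s = 1.99×10^-7 s⁻¹.
Phase lag φ = arctan(Cω/λ) = arctan(144/33.64) = 1.34 rad.
Time lag = φ / ω = 1.34 / 1.99×10^-7 = 6.73×10^6 s = 77.9 days.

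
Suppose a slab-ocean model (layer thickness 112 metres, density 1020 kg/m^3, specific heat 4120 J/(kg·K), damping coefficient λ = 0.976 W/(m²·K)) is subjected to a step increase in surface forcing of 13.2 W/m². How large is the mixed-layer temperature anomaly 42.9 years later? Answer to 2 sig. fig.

Areal heat capacity C = ρ c_p D = 1020 × 4120 × 112 = 4.71×10^8 J m⁻² K⁻¹.
τ = C / λ = 4.71×10^8 / 0.976 = 4.82×10^8 s.
Equilibrium anomaly ΔT_eq = F / λ = 13.2 / 0.976 = 13.5 K.
t = 42.9 years = 1.35×10^9 s, so t/τ = 2.81.
ΔT(t) = ΔT_eq (1 − e^(−t/τ)) = 13.5 × (1 − e^−2.81) = 12.7 K.

13 K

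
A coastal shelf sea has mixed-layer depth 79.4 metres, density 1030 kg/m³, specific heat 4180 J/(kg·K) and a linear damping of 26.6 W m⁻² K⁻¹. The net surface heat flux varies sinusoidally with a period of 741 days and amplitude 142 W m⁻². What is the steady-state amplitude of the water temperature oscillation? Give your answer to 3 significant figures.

Areal heat capacity C = ρ c_p D = 1030 × 4180 × 79.4 = 3.42×10^8 J m⁻² K⁻¹.
Angular frequency ω = 2π / T = 2π / 6.40×10^7 s = 9.81×10^-8 s⁻¹.
√((Cω)² + λ²) = √((33.5)² + 26.6²) = 42.8 W/(m²·K).
Amplitude A = F₀ / √((Cω)²+λ²) = 142 / 42.8 = 3.32 K.

3.32 K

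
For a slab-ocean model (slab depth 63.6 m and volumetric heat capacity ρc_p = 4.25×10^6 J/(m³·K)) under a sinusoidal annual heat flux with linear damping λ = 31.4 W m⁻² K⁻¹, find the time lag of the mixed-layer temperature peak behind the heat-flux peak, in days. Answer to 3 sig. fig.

60.6 days

Areal heat capacity C = ρc_p × D = 4.25×10^6 × 63.6 = 2.70×10^8 J m⁻² K⁻¹.
ω = 2π / 3.15×10^7 s = 1.99×10^-7 s⁻¹.
Phase lag φ = arctan(Cω/λ) = arctan(53.9/31.4) = 1.04 rad.
Time lag = φ / ω = 1.04 / 1.99×10^-7 = 5.23×10^6 s = 60.6 days.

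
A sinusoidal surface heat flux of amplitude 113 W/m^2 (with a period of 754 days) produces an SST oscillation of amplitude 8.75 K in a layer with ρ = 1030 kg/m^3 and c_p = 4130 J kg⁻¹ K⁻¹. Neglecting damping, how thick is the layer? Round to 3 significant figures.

ω = 2π / 6.51×10^7 s = 9.64×10^-8 s⁻¹.
Required C = F₀ / (A ω) = 113 / (8.75 × 9.64×10^-8) = 1.34×10^8 J/(m²·K).
D = C / (ρ c_p) = 1.34×10^8 / (1030 × 4130) = 31.5 m.

31.5 m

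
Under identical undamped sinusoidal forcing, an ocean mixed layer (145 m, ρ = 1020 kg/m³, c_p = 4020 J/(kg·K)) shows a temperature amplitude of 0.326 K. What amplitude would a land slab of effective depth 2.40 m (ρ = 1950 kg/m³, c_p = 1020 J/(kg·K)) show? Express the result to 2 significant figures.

41 K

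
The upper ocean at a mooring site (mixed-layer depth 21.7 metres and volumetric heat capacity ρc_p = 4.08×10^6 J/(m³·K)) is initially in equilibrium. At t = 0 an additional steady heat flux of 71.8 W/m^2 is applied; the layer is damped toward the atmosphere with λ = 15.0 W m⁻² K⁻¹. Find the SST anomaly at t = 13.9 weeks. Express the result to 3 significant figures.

Areal heat capacity C = ρc_p × D = 4.08×10^6 × 21.7 = 8.85×10^7 J/(m²·K).
τ = C / λ = 8.85×10^7 / 15.0 = 5.90×10^6 s.
Equilibrium anomaly ΔT_eq = F / λ = 71.8 / 15.0 = 4.79 K.
t = 13.9 weeks = 8.41×10^6 s, so t/τ = 1.42.
ΔT(t) = ΔT_eq (1 − e^(−t/τ)) = 4.79 × (1 − e^−1.42) = 3.63 K.

3.63 K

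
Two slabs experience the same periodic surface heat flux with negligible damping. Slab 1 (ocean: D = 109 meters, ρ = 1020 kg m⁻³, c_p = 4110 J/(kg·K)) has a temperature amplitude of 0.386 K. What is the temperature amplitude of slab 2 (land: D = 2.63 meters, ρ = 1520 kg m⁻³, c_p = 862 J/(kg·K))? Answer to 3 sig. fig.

51.2 K

C_ocean = 4.57×10^8 J/(m²·K); C_land = 3.45×10^6 J/(m²·K).
A ∝ 1/C ⇒ A_land = A_ocean × C_ocean/C_land = 0.386 × 133 = 51.2 K.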